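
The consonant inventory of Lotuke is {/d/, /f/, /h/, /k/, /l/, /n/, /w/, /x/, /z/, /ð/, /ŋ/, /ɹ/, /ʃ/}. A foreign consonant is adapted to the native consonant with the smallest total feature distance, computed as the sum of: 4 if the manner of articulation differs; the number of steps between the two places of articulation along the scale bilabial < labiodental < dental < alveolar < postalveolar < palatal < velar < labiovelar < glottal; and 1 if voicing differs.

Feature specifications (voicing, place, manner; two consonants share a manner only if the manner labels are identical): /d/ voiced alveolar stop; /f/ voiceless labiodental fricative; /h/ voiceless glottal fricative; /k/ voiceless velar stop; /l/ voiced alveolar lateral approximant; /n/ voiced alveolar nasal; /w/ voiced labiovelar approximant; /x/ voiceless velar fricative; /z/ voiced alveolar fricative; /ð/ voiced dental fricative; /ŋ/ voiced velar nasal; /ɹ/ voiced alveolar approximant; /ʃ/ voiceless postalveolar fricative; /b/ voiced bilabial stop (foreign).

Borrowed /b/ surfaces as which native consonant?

/d/ is closest: same manner (stop), place distance 3 (bilabial→alveolar), same voicing; total 3. Next closest is /f/ at distance 6.

d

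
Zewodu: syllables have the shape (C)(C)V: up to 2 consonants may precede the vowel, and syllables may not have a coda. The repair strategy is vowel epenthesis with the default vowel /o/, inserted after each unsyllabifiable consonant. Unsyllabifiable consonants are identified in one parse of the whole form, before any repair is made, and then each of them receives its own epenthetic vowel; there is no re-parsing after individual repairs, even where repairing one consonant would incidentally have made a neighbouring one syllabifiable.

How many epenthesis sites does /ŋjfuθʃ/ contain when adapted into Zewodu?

The unsyllabifiable consonants are /ŋ/, /θ/, /ʃ/; each receives one epenthetic vowel.

3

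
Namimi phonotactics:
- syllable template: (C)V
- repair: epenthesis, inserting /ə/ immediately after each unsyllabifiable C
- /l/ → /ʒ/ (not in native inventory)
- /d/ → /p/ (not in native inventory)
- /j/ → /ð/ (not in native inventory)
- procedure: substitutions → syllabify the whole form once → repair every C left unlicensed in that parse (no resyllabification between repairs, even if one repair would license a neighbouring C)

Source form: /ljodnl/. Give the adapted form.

ʒəðopənəʒə

Substitution: /l/ → /ʒ/, /j/ → /ð/, /d/ → /p/, giving /ʒðopnʒ/.
Under (C)V, the unsyllabifiable consonants are /ʒ/, /p/, /n/, /ʒ/ (no codas are permitted; onsets are limited to one consonant).
Each unlicensed consonant becomes the onset of a new syllable: /ʒ/ → /ʒə/, /p/ → /pə/, /n/ → /nə/, /ʒ/ → /ʒə/.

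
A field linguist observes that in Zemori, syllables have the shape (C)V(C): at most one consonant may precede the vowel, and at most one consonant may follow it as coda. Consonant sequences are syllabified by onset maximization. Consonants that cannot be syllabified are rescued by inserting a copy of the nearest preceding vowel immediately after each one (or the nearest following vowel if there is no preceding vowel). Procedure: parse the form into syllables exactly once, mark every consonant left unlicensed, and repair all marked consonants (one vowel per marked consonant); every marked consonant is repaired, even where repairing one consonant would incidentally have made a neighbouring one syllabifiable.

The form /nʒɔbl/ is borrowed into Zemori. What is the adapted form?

Under (C)V(C), the unsyllabifiable consonants are /n/, /l/ (at most one coda consonant is licensed; onsets are limited to one consonant).
Inserting the epenthetic vowel yields /n/ → /nɔ/, /l/ → /lɔ/.

nɔʒɔblɔ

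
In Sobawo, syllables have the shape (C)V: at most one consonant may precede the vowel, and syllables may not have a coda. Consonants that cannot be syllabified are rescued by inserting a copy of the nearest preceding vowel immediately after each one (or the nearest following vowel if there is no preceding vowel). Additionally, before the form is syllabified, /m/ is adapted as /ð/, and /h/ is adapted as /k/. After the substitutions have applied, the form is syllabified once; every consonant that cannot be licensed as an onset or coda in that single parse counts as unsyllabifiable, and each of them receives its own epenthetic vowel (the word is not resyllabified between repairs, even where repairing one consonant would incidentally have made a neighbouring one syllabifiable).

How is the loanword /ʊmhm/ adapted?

Substitution: /m/ → /ð/, /h/ → /k/, giving /ʊðkð/.
Syllabifying with onset maximization leaves /ð/, /k/, /ð/ stranded (no codas are permitted; onsets are limited to one consonant).
Inserting the epenthetic vowel yields /ð/ → /ðʊ/, /k/ → /kʊ/, /ð/ → /ðʊ/.

ʊðʊkʊðʊ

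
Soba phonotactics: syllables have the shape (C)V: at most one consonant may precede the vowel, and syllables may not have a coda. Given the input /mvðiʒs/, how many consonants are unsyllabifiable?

Syllabifying with onset maximization leaves /m/, /v/, /ʒ/, /s/ stranded (no codas are permitted; onsets are limited to one consonant).

4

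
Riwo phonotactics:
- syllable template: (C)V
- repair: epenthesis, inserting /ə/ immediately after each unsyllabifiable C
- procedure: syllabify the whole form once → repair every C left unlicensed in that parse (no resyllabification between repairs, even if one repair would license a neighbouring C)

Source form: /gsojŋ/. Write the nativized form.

gəsojəŋə

Under (C)V, the unsyllabifiable consonants are /g/, /j/, /ŋ/ (no codas are permitted; onsets are limited to one consonant).
Each unlicensed consonant becomes the onset of a new syllable: /g/ → /gə/, /j/ → /jə/, /ŋ/ → /ŋə/.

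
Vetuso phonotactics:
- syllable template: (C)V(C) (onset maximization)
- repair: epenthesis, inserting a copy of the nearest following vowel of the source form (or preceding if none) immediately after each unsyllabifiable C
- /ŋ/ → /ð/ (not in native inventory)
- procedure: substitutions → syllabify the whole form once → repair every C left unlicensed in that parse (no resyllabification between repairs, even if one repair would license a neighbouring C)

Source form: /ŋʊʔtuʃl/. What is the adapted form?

ðʊʔtuʃlu

Substitution: /ŋ/ → /ð/, giving /ðʊʔtuʃl/.
Syllabifying with onset maximization leaves /l/ stranded (at most one coda consonant is licensed; onsets are limited to one consonant).
Inserting the epenthetic vowel yields /l/ → /lu/.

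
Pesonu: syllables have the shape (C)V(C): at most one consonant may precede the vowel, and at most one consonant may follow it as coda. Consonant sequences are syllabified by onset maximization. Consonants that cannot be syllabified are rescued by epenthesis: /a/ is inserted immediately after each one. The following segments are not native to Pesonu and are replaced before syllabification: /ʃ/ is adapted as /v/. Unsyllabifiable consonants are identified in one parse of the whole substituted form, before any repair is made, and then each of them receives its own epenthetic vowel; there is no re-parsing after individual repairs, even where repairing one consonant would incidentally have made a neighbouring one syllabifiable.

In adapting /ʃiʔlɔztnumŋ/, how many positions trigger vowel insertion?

After substitution the input is /viʔlɔztnumŋ/.
The unsyllabifiable consonants are /t/, /ŋ/; each receives one epenthetic vowel.

2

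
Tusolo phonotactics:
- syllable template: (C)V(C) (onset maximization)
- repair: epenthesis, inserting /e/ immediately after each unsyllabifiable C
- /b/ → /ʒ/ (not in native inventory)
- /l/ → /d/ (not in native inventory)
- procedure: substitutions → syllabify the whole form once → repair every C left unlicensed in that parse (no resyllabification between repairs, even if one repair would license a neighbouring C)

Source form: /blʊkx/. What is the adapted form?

ʒedʊkxe

Substitution: /b/ → /ʒ/, /l/ → /d/, giving /ʒdʊkx/.
Under (C)V(C), the unsyllabifiable consonants are /ʒ/, /x/ (at most one coda consonant is licensed; onsets are limited to one consonant).
Inserting the epenthetic vowel yields /ʒ/ → /ʒe/, /x/ → /xe/.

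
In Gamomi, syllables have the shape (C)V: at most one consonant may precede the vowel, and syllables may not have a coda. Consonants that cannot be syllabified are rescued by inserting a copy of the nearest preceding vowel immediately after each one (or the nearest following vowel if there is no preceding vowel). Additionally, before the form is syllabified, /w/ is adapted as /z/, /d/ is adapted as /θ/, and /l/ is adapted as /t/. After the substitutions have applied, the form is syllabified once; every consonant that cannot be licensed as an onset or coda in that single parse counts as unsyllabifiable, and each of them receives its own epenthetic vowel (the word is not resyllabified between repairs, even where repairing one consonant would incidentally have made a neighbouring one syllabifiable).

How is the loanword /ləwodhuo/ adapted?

təzoθohuo

Substitution: /l/ → /t/, /w/ → /z/, /d/ → /θ/, giving /təzoθhuo/.
The consonants /θ/ cannot be parsed into a legal (C)V syllable (no codas are permitted; onsets are limited to one consonant).
Epenthesis after each stranded consonant: /θ/ → /θo/.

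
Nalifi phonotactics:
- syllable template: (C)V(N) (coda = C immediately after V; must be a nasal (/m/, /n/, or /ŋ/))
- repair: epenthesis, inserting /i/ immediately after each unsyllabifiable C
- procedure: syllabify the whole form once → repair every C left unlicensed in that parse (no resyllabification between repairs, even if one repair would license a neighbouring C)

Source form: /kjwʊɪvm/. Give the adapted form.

kijiwʊɪvimi

Under (C)V(N), the unsyllabifiable consonants are /k/, /j/, /v/, /m/ (only a nasal (/m/, /n/, or /ŋ/) is licensed in coda position; onsets are limited to one consonant).
Each unlicensed consonant becomes the onset of a new syllable: /k/ → /ki/, /j/ → /ji/, /v/ → /vi/, /m/ → /mi/.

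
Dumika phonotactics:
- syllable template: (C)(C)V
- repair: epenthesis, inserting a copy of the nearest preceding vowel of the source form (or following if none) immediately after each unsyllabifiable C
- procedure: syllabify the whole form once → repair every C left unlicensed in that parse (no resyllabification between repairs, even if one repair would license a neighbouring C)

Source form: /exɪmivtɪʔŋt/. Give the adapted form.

The consonants /ʔ/, /ŋ/, /t/ cannot be parsed into a legal (C)(C)V syllable (no codas are permitted; onsets may contain at most 2 consonants).
Epenthesis after each stranded consonant: /ʔ/ → /ʔɪ/, /ŋ/ → /ŋɪ/, /t/ → /tɪ/.

exɪmivtɪʔɪŋɪtɪ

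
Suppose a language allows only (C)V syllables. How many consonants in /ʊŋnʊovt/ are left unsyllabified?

Syllabifying with onset maximization leaves /ŋ/, /v/, /t/ stranded (no codas are permitted; onsets are limited to one consonant).

3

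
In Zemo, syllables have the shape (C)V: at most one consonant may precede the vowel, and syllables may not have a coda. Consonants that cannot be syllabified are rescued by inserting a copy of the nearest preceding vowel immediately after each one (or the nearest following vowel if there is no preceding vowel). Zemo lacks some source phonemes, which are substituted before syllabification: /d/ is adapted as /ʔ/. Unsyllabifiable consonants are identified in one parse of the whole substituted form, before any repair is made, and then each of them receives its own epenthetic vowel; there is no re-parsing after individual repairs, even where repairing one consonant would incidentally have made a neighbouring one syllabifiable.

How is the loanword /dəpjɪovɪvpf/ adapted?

Substitution: /d/ → /ʔ/, giving /ʔəpjɪovɪvpf/.
Syllabifying with onset maximization leaves /p/, /v/, /p/, /f/ stranded (no codas are permitted; onsets are limited to one consonant).
Epenthesis after each stranded consonant: /p/ → /pə/, /v/ → /vɪ/, /p/ → /pɪ/, /f/ → /fɪ/.

ʔəpəjɪovɪvɪpɪfɪ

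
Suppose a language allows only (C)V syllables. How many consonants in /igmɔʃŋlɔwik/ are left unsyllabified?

4

The consonants /g/, /ʃ/, /ŋ/, /k/ cannot be parsed into a legal (C)V syllable (no codas are permitted; onsets are limited to one consonant).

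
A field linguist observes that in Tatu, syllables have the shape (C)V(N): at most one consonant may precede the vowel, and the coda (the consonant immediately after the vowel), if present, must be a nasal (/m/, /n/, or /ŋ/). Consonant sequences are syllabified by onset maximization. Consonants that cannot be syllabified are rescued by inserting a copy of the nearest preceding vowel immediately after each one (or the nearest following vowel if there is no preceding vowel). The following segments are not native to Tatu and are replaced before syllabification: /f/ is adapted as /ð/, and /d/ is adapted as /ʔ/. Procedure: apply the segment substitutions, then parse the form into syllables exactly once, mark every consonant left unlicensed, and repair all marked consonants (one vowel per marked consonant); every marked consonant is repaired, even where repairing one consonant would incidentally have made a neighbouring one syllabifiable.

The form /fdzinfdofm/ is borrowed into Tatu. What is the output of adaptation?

Substitution: /f/ → /ð/, /d/ → /ʔ/, giving /ðʔzinðʔoðm/.
The consonants /ð/, /ʔ/, /ð/, /ð/, /m/ cannot be parsed into a legal (C)V(N) syllable (only a nasal (/m/, /n/, or /ŋ/) is licensed in coda position; onsets are limited to one consonant).
Each unlicensed consonant becomes the onset of a new syllable: /ð/ → /ði/, /ʔ/ → /ʔi/, /ð/ → /ði/, /ð/ → /ðo/, /m/ → /mo/.

ðiʔizinðiʔoðomo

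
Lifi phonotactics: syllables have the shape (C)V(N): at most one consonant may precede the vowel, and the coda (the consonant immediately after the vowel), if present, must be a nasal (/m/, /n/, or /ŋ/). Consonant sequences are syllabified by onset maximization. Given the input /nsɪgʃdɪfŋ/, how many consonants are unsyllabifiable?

The consonants /n/, /g/, /ʃ/, /f/, /ŋ/ cannot be parsed into a legal (C)V(N) syllable (only a nasal (/m/, /n/, or /ŋ/) is licensed in coda position; onsets are limited to one consonant).

5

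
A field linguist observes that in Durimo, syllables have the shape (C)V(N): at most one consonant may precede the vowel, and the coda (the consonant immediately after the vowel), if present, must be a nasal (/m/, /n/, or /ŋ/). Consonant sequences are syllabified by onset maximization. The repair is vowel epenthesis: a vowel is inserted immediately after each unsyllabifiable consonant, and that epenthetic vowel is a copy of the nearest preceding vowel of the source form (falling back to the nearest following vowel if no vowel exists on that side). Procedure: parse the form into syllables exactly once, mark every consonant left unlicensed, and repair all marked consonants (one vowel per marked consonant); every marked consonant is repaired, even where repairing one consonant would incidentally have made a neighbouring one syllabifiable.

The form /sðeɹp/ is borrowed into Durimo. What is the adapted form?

seðeɹepe

Under (C)V(N), the unsyllabifiable consonants are /s/, /ɹ/, /p/ (only a nasal (/m/, /n/, or /ŋ/) is licensed in coda position; onsets are limited to one consonant).
Inserting the epenthetic vowel yields /s/ → /se/, /ɹ/ → /ɹe/, /p/ → /pe/.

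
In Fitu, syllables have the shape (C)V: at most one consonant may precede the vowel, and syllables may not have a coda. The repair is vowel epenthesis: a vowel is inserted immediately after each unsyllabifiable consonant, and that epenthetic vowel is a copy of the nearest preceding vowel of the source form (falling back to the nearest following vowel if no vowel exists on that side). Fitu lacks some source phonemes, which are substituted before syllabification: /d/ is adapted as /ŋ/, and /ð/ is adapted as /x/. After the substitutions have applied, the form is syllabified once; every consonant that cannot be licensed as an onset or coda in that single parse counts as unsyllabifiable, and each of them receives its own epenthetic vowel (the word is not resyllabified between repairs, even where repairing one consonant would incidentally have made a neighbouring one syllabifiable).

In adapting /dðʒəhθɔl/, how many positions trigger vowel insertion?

4

After substitution the input is /ŋxʒəhθɔl/.
The unsyllabifiable consonants are /ŋ/, /x/, /h/, /l/; each receives one epenthetic vowel.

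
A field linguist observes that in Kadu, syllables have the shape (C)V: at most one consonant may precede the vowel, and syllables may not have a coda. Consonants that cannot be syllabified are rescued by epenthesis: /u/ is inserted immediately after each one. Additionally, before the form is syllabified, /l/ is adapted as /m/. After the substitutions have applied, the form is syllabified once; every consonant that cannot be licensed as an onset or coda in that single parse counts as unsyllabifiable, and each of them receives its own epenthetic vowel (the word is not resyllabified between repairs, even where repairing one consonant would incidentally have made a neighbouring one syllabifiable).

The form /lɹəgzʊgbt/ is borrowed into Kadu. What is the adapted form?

muɹəguzʊgubutu

Substitution: /l/ → /m/, giving /mɹəgzʊgbt/.
Under (C)V, the unsyllabifiable consonants are /m/, /g/, /g/, /b/, /t/ (no codas are permitted; onsets are limited to one consonant).
Inserting the epenthetic vowel yields /m/ → /mu/, /g/ → /gu/, /g/ → /gu/, /b/ → /bu/, /t/ → /tu/.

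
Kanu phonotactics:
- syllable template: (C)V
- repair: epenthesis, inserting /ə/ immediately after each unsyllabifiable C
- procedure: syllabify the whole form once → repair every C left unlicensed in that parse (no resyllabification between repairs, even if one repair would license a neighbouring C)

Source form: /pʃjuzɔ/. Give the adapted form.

pəʃəjuzɔ

Syllabifying with onset maximization leaves /p/, /ʃ/ stranded (no codas are permitted; onsets are limited to one consonant).
Each unlicensed consonant becomes the onset of a new syllable: /p/ → /pə/, /ʃ/ → /ʃə/.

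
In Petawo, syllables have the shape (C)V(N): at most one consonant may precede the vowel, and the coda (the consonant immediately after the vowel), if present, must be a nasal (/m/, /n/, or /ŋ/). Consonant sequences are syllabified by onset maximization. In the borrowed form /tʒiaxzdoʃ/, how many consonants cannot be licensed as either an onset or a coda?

4

The consonants /t/, /x/, /z/, /ʃ/ cannot be parsed into a legal (C)V(N) syllable (only a nasal (/m/, /n/, or /ŋ/) is licensed in coda position; onsets are limited to one consonant).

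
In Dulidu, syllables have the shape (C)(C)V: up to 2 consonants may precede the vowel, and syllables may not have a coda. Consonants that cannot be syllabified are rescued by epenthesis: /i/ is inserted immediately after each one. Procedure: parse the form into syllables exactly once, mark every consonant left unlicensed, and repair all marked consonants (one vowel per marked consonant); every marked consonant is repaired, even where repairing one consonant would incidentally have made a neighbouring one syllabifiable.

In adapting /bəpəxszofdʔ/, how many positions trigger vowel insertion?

The unsyllabifiable consonants are /x/, /f/, /d/, /ʔ/; each receives one epenthetic vowel.

4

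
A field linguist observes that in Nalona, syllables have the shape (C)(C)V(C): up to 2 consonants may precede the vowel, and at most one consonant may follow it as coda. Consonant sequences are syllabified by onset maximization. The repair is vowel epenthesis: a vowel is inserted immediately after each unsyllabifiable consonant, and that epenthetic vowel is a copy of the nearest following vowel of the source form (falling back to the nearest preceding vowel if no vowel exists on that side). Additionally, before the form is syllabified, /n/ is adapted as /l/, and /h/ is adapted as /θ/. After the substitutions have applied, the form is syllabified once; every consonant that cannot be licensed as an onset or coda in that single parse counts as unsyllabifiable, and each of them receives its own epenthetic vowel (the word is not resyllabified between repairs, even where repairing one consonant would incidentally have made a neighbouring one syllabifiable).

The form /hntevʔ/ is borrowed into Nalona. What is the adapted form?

Substitution: /h/ → /θ/, /n/ → /l/, giving /θltevʔ/.
Under (C)(C)V(C), the unsyllabifiable consonants are /θ/, /ʔ/ (at most one coda consonant is licensed; onsets may contain at most 2 consonants).
Inserting the epenthetic vowel yields /θ/ → /θe/, /ʔ/ → /ʔe/.

θeltevʔe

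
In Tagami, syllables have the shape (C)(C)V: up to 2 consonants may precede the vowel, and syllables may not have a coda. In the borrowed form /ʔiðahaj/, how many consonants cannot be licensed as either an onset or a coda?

Under (C)(C)V, the unsyllabifiable consonants are /j/ (no codas are permitted; onsets may contain at most 2 consonants).

1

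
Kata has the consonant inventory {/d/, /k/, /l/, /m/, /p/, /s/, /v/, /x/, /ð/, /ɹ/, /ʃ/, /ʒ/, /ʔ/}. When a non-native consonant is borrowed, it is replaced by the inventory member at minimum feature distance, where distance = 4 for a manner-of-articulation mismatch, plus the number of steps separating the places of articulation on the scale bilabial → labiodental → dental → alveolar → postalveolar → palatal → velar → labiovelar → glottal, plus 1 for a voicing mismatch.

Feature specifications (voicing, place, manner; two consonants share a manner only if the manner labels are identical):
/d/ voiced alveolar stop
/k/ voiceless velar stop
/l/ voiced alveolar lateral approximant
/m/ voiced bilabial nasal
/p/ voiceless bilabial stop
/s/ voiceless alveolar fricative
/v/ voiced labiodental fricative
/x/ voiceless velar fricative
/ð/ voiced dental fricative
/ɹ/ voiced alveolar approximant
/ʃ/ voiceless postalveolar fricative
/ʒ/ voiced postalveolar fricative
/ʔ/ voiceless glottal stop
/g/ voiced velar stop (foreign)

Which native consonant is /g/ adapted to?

/k/ is closest: same manner (stop), place distance 0 (velar→velar), voicing differs (+1); total 1. Next closest is /d/ at distance 3.

k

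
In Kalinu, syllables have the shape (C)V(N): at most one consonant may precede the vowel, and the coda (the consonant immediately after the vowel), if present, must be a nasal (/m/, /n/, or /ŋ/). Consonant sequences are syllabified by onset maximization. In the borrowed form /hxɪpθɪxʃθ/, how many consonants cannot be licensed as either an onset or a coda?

5

Syllabifying with onset maximization leaves /h/, /p/, /x/, /ʃ/, /θ/ stranded (only a nasal (/m/, /n/, or /ŋ/) is licensed in coda position; onsets are limited to one consonant).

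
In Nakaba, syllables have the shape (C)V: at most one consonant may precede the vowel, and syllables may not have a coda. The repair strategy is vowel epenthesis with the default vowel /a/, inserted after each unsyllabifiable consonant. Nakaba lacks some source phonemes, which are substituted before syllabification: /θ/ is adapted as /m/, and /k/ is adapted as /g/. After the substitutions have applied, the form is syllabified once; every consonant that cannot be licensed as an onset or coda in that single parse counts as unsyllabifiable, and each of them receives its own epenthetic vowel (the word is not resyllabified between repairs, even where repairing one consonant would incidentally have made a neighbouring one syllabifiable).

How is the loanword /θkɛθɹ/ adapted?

Substitution: /θ/ → /m/, /k/ → /g/, giving /mgɛmɹ/.
Syllabifying with onset maximization leaves /m/, /m/, /ɹ/ stranded (no codas are permitted; onsets are limited to one consonant).
Epenthesis after each stranded consonant: /m/ → /ma/, /m/ → /ma/, /ɹ/ → /ɹa/.

magɛmaɹa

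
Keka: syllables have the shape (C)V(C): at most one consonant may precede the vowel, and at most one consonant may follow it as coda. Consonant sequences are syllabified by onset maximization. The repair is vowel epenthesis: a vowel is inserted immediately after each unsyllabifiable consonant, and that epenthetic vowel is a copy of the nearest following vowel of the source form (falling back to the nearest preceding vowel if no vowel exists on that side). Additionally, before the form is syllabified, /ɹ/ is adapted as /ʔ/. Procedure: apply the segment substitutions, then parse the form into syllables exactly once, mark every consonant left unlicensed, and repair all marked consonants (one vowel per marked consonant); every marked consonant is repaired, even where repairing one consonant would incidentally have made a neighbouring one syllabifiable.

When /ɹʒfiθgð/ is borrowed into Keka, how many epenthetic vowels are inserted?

After substitution the input is /ʔʒfiθgð/.
The unsyllabifiable consonants are /ʔ/, /ʒ/, /g/, /ð/; each receives one epenthetic vowel.

4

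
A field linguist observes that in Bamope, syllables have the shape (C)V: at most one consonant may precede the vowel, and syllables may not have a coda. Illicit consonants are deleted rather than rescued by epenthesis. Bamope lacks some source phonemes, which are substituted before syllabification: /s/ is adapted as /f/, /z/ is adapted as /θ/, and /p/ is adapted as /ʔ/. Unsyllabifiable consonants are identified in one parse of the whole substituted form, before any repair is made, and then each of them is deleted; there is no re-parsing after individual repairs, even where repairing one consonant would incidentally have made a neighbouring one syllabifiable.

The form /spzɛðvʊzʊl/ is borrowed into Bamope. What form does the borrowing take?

θɛvʊθʊ

Substitution: /s/ → /f/, /p/ → /ʔ/, /z/ → /θ/, giving /fʔθɛðvʊθʊl/.
The consonants /f/, /ʔ/, /ð/, /l/ cannot be parsed into a legal (C)V syllable (no codas are permitted; onsets are limited to one consonant).
Deleting the stranded consonants removes /f/, /ʔ/, /ð/, /l/.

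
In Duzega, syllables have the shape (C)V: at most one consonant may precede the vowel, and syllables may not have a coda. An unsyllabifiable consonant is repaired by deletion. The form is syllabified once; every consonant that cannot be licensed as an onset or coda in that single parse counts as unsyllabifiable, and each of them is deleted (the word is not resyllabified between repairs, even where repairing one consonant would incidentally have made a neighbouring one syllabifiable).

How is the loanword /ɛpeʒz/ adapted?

ɛpe

Syllabifying with onset maximization leaves /ʒ/, /z/ stranded (no codas are permitted; onsets are limited to one consonant).
Deleting the stranded consonants removes /ʒ/, /z/.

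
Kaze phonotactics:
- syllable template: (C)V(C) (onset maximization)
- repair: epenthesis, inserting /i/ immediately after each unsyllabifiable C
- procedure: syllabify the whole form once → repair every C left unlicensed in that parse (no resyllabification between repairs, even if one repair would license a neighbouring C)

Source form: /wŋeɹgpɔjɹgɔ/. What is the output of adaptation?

The consonants /w/, /g/, /ɹ/ cannot be parsed into a legal (C)V(C) syllable (at most one coda consonant is licensed; onsets are limited to one consonant).
Each unlicensed consonant becomes the onset of a new syllable: /w/ → /wi/, /g/ → /gi/, /ɹ/ → /ɹi/.

wiŋeɹgipɔjɹigɔ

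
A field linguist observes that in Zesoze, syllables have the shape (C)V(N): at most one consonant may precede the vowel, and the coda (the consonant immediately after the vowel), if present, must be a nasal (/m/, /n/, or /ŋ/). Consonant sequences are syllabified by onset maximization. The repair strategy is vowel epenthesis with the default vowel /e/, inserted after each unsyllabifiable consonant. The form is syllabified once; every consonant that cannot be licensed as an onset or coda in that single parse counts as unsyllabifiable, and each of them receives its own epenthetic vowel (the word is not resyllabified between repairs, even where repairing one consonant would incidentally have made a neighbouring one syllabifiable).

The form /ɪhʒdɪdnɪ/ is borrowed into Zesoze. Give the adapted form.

Under (C)V(N), the unsyllabifiable consonants are /h/, /ʒ/, /d/ (only a nasal (/m/, /n/, or /ŋ/) is licensed in coda position; onsets are limited to one consonant).
Inserting the epenthetic vowel yields /h/ → /he/, /ʒ/ → /ʒe/, /d/ → /de/.

ɪheʒedɪdenɪ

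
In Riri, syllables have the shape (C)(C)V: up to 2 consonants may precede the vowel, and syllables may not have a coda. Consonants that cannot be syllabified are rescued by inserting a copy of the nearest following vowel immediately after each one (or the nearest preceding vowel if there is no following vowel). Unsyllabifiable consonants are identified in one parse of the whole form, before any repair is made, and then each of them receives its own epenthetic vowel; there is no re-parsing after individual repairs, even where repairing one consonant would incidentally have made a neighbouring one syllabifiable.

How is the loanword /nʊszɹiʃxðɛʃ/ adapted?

nʊsizɹiʃɛxðɛʃɛ

The consonants /s/, /ʃ/, /ʃ/ cannot be parsed into a legal (C)(C)V syllable (no codas are permitted; onsets may contain at most 2 consonants).
Epenthesis after each stranded consonant: /s/ → /si/, /ʃ/ → /ʃɛ/, /ʃ/ → /ʃɛ/.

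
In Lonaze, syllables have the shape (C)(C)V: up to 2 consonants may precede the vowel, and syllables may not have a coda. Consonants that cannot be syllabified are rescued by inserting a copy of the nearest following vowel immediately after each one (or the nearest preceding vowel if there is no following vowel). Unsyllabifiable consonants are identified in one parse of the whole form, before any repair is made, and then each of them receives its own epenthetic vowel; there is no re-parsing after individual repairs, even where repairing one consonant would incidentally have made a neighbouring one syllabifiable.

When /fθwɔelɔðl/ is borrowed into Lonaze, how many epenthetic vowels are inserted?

3

The unsyllabifiable consonants are /f/, /ð/, /l/; each receives one epenthetic vowel.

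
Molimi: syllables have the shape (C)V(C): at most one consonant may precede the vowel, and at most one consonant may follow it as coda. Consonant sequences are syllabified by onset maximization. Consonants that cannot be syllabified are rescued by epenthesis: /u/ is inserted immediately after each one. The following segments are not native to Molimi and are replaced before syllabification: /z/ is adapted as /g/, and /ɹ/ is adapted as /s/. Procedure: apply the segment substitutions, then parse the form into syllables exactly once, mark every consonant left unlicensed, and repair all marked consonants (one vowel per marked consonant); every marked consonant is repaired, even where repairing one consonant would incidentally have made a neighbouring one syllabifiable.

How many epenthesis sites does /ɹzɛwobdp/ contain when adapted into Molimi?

After substitution the input is /sgɛwobdp/.
The unsyllabifiable consonants are /s/, /d/, /p/; each receives one epenthetic vowel.

3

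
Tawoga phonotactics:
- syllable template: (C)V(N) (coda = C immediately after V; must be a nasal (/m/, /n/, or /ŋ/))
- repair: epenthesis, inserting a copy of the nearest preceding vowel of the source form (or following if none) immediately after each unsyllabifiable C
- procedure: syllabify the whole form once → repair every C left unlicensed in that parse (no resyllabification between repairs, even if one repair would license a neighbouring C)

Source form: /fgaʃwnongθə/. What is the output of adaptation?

Under (C)V(N), the unsyllabifiable consonants are /f/, /ʃ/, /w/, /g/ (only a nasal (/m/, /n/, or /ŋ/) is licensed in coda position; onsets are limited to one consonant).
Each unlicensed consonant becomes the onset of a new syllable: /f/ → /fa/, /ʃ/ → /ʃa/, /w/ → /wa/, /g/ → /go/.

fagaʃawanongoθə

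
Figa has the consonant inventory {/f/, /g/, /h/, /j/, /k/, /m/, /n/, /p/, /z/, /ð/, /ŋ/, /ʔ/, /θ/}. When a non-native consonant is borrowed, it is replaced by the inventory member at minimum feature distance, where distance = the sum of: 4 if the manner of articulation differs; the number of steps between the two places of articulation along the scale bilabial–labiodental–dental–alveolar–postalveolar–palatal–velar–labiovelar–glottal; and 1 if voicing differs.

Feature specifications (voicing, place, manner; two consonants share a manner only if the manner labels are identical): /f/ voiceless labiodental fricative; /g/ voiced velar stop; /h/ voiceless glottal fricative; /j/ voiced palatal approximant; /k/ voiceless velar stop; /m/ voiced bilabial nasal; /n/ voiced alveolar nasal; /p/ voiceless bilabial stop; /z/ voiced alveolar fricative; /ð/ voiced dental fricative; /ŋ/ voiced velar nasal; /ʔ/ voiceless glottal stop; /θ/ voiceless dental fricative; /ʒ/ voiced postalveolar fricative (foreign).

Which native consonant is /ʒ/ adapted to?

z

/z/ is closest: same manner (fricative), place distance 1 (postalveolar→alveolar), same voicing; total 1. Next closest is /ð/ at distance 2.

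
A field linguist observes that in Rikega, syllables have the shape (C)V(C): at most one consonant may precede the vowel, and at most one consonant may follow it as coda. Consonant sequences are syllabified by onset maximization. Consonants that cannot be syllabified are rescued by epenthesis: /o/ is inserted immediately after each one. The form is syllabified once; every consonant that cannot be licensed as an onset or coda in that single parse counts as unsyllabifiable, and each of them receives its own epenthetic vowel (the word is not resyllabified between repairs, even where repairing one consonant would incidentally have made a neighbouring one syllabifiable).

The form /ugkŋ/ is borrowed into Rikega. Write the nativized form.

ugkoŋo

Under (C)V(C), the unsyllabifiable consonants are /k/, /ŋ/ (at most one coda consonant is licensed; onsets are limited to one consonant).
Epenthesis after each stranded consonant: /k/ → /ko/, /ŋ/ → /ŋo/.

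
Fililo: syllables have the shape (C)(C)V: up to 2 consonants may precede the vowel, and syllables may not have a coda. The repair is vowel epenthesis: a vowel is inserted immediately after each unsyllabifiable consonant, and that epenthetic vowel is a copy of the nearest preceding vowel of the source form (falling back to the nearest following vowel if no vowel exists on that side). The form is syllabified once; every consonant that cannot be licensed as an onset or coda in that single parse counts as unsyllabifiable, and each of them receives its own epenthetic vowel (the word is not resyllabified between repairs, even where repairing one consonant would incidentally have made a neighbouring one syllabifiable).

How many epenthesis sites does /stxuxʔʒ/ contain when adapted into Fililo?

4

The unsyllabifiable consonants are /s/, /x/, /ʔ/, /ʒ/; each receives one epenthetic vowel.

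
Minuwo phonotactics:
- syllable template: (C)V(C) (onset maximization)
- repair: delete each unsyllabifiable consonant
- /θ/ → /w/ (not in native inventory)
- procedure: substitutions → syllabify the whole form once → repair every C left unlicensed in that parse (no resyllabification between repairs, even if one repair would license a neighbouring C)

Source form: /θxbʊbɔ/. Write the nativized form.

bʊbɔ

Substitution: /θ/ → /w/, giving /wxbʊbɔ/.
The consonants /w/, /x/ cannot be parsed into a legal (C)V(C) syllable (at most one coda consonant is licensed; onsets are limited to one consonant).
Deletion applies to /w/, /x/.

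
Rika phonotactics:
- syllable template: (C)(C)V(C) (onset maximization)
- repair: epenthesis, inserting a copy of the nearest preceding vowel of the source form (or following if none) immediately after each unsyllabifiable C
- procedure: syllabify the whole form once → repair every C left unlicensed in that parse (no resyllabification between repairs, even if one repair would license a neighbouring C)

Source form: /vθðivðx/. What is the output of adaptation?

viθðivðixi

Syllabifying with onset maximization leaves /v/, /ð/, /x/ stranded (at most one coda consonant is licensed; onsets may contain at most 2 consonants).
Each unlicensed consonant becomes the onset of a new syllable: /v/ → /vi/, /ð/ → /ði/, /x/ → /xi/.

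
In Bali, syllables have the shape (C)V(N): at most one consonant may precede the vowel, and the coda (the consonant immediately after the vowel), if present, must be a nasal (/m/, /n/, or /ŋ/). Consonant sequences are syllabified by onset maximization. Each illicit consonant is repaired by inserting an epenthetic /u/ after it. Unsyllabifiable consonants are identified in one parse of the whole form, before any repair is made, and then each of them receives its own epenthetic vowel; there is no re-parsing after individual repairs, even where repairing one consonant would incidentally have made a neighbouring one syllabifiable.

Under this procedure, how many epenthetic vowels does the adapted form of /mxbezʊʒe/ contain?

2

The unsyllabifiable consonants are /m/, /x/; each receives one epenthetic vowel.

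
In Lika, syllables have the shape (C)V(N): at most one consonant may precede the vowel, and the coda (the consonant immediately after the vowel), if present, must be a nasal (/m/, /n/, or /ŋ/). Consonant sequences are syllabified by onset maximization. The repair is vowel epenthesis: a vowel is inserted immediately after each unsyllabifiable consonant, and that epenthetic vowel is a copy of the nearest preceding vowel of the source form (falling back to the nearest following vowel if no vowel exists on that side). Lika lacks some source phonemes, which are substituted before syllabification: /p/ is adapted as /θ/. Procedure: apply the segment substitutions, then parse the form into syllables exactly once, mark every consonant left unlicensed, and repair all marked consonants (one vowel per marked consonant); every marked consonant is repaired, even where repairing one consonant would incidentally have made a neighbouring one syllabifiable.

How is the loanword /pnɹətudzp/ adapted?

θənəɹətuduzuθu

Substitution: /p/ → /θ/, giving /θnɹətudzθ/.
Syllabifying with onset maximization leaves /θ/, /n/, /d/, /z/, /θ/ stranded (only a nasal (/m/, /n/, or /ŋ/) is licensed in coda position; onsets are limited to one consonant).
Each unlicensed consonant becomes the onset of a new syllable: /θ/ → /θə/, /n/ → /nə/, /d/ → /du/, /z/ → /zu/, /θ/ → /θu/.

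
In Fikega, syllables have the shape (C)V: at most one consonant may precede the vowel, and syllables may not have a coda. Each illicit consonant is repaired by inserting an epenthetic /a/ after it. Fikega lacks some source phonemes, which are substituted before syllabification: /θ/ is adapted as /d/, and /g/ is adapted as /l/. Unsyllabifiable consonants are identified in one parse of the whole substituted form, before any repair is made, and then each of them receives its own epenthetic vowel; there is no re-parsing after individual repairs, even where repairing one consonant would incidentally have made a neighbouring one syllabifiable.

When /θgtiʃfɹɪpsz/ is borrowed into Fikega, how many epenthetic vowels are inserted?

7

After substitution the input is /dltiʃfɹɪpsz/.
The unsyllabifiable consonants are /d/, /l/, /ʃ/, /f/, /p/, /s/, /z/; each receives one epenthetic vowel.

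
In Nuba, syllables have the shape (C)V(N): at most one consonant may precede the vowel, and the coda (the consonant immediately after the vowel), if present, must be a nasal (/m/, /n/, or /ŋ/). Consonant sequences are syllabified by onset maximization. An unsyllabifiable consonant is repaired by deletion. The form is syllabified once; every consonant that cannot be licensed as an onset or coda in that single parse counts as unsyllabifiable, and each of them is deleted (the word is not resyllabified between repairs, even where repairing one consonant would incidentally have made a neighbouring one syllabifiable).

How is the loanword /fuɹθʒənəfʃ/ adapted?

Syllabifying with onset maximization leaves /ɹ/, /θ/, /f/, /ʃ/ stranded (only a nasal (/m/, /n/, or /ŋ/) is licensed in coda position; onsets are limited to one consonant).
Each unlicensed consonant is deleted: /ɹ/, /θ/, /f/, /ʃ/.

fuʒənə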